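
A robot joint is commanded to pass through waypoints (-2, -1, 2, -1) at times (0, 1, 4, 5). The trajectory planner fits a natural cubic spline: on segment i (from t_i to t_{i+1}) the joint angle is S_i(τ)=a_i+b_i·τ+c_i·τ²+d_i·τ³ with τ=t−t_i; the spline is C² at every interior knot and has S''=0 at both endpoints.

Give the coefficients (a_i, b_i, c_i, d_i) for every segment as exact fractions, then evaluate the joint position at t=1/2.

  seg 0: a=-2 b=43/55 c=0 d=12/55
  seg 1: a=-1 b=79/55 c=36/55 d=-4/15
  seg 2: a=2 b=-101/55 c=-96/55 d=32/55
S(1/2) = -87/55

Δ: Δ0=1, Δ1=1, Δ2=-3
row 1: diag=8, rhs=0; c'=3/8, d'=0
row 2: denom=8−3·3/8=55/8; d'=(-24−3·0)/(55/8)=-192/55
back: M2=-192/55
back: M1=0−3/8·-192/55=72/55
M: M0=0, M1=72/55, M2=-192/55, M3=0
seg 0: a=-2, c=M0/2=0, d=(M1−M0)/(6·1)=12/55, b=Δ0−h0·(2M0+M1)/6=43/55
seg 1: a=-1, c=M1/2=36/55, d=(M2−M1)/(6·3)=-4/15, b=Δ1−h1·(2M1+M2)/6=79/55
seg 2: a=2, c=M2/2=-96/55, d=(M3−M2)/(6·1)=32/55, b=Δ2−h2·(2M2+M3)/6=-101/55
t_q=1/2 → seg 0, τ=1/2; S=-2+43/55·τ+0·τ²+12/55·τ³=-87/55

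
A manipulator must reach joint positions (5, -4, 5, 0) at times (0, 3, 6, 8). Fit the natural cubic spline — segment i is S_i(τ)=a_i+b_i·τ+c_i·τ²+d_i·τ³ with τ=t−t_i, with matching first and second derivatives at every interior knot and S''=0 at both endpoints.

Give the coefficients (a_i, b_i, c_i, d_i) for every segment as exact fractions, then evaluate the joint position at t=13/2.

  seg 0: a=5 b=-375/74 c=0 d=17/74
  seg 1: a=-4 b=42/37 c=153/74 d=-107/222
  seg 2: a=5 b=39/74 c=-84/37 d=14/37
S(13/2) = 351/74

Δ: Δ0=-3, Δ1=3, Δ2=-5/2
row 1: diag=12, rhs=36; c'=1/4, d'=3
row 2: denom=10−3·1/4=37/4; d'=(-33−3·3)/(37/4)=-168/37
back: M2=-168/37
back: M1=3−1/4·-168/37=153/37
M: M0=0, M1=153/37, M2=-168/37, M3=0
seg 0: a=5, c=M0/2=0, d=(M1−M0)/(6·3)=17/74, b=Δ0−h0·(2M0+M1)/6=-375/74
seg 1: a=-4, c=M1/2=153/74, d=(M2−M1)/(6·3)=-107/222, b=Δ1−h1·(2M1+M2)/6=42/37
seg 2: a=5, c=M2/2=-84/37, d=(M3−M2)/(6·2)=14/37, b=Δ2−h2·(2M2+M3)/6=39/74
t_q=13/2 → seg 2, τ=1/2; S=5+39/74·τ+-84/37·τ²+14/37·τ³=351/74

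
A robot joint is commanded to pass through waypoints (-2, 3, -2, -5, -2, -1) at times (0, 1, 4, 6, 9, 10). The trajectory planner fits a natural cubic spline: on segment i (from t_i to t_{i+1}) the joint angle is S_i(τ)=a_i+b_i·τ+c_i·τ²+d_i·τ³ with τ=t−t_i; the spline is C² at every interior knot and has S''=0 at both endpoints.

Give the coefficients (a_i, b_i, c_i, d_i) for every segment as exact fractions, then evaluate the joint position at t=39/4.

Δ: Δ0=5, Δ1=-5/3, Δ2=-3/2, Δ3=1, Δ4=1
row 1: diag=8, rhs=-40; c'=3/8, d'=-5
row 2: denom=10−3·3/8=71/8; d'=(1−3·-5)/(71/8)=128/71
row 3: denom=10−2·16/71=678/71; d'=(15−2·128/71)/(678/71)=809/678
row 4: denom=8−3·71/226=1595/226; d'=(0−3·809/678)/(1595/226)=-809/1595
back: M4=-809/1595
back: M3=809/678−71/226·-809/1595=6472/4785
back: M2=128/71−16/71·6472/4785=7168/4785
back: M1=-5−3/8·7168/4785=-8871/1595
M: M0=0, M1=-8871/1595, M2=7168/4785, M3=6472/4785, M4=-809/1595, M5=0
seg 0: a=-2, c=M0/2=0, d=(M1−M0)/(6·1)=-2957/3190, b=Δ0−h0·(2M0+M1)/6=18907/3190
seg 1: a=3, c=M1/2=-8871/3190, d=(M2−M1)/(6·3)=3071/7830, b=Δ1−h1·(2M1+M2)/6=5018/1595
seg 2: a=-2, c=M2/2=3584/4785, d=(M3−M2)/(6·2)=-2/165, b=Δ2−h2·(2M2+M3)/6=-9409/3190
seg 3: a=-5, c=M3/2=3236/4785, d=(M4−M3)/(6·3)=-809/7830, b=Δ3−h3·(2M3+M4)/6=-947/9570
seg 4: a=-2, c=M4/2=-809/3190, d=(M5−M4)/(6·1)=809/9570, b=Δ4−h4·(2M4+M5)/6=5594/4785
t_q=39/4 → seg 4, τ=3/4; S=-2+5594/4785·τ+-809/3190·τ²+809/9570·τ³=-50231/40832

  seg 0: a=-2 b=18907/3190 c=0 d=-2957/3190
  seg 1: a=3 b=5018/1595 c=-8871/3190 d=3071/7830
  seg 2: a=-2 b=-9409/3190 c=3584/4785 d=-2/165
  seg 3: a=-5 b=-947/9570 c=3236/4785 d=-809/7830
  seg 4: a=-2 b=5594/4785 c=-809/3190 d=809/9570
S(39/4) = -50231/40832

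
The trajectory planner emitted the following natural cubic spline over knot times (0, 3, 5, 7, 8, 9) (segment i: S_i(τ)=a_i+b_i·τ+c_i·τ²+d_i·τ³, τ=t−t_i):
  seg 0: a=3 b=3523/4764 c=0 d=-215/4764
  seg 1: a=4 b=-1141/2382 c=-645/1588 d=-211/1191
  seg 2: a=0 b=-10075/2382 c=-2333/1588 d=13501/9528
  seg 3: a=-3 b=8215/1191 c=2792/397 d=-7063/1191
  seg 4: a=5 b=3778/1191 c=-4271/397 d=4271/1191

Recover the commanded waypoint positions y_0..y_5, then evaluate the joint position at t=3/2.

y_0=3 y_1=4 y_2=0 y_3=-3 y_4=5 y_5=1
S(3/2) = 50269/12704

y_0 = S_0(0) = a_0 = 3
y_1 = S_1(0) = a_1 = 4
y_2 = S_2(0) = a_2 = 0
y_3 = S_3(0) = a_3 = -3
y_4 = S_4(0) = a_4 = 5
y_5 = S_4(1) = 1
t_q=3/2 is in segment 0 (τ=3/2); S_0(τ)=50269/12704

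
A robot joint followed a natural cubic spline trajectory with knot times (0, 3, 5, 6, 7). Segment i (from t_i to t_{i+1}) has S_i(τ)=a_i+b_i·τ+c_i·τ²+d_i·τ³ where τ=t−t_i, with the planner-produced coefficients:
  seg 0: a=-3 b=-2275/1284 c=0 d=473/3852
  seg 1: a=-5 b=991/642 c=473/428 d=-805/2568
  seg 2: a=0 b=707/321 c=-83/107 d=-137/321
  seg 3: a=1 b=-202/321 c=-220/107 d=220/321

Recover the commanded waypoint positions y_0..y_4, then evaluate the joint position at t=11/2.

y_0 = S_0(0) = a_0 = -3
y_1 = S_1(0) = a_1 = -5
y_2 = S_2(0) = a_2 = 0
y_3 = S_3(0) = a_3 = 1
y_4 = S_3(1) = -1
t_q=11/2 is in segment 2 (τ=1/2); S_2(τ)=731/856

y_0=-3 y_1=-5 y_2=0 y_3=1 y_4=-1
S(11/2) = 731/856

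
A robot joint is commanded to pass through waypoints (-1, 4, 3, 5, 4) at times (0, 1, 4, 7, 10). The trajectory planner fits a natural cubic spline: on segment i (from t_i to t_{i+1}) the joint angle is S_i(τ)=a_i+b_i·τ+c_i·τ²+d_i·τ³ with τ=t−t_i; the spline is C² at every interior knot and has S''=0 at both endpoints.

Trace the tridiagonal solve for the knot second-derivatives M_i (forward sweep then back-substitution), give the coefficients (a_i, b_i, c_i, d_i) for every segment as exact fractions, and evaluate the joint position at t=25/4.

Δ: Δ0=5, Δ1=-1/3, Δ2=2/3, Δ3=-1/3
row 1: diag=8, rhs=-32; c'=3/8, d'=-4
row 2: denom=12−3·3/8=87/8; d'=(6−3·-4)/(87/8)=48/29
row 3: denom=12−3·8/29=324/29; d'=(-6−3·48/29)/(324/29)=-53/54
back: M3=-53/54
back: M2=48/29−8/29·-53/54=52/27
back: M1=-4−3/8·52/27=-85/18
M: M0=0, M1=-85/18, M2=52/27, M3=-53/54, M4=0
seg 0: a=-1, c=M0/2=0, d=(M1−M0)/(6·1)=-85/108, b=Δ0−h0·(2M0+M1)/6=625/108
seg 1: a=4, c=M1/2=-85/36, d=(M2−M1)/(6·3)=359/972, b=Δ1−h1·(2M1+M2)/6=185/54
seg 2: a=3, c=M2/2=26/27, d=(M3−M2)/(6·3)=-157/972, b=Δ2−h2·(2M2+M3)/6=-83/108
seg 3: a=5, c=M3/2=-53/108, d=(M4−M3)/(6·3)=53/972, b=Δ3−h3·(2M3+M4)/6=35/54
t_q=25/4 → seg 2, τ=9/4; S=3+-83/108·τ+26/27·τ²+-157/972·τ³=3307/768

  seg 0: a=-1 b=625/108 c=0 d=-85/108
  seg 1: a=4 b=185/54 c=-85/36 d=359/972
  seg 2: a=3 b=-83/108 c=26/27 d=-157/972
  seg 3: a=5 b=35/54 c=-53/108 d=53/972
S(25/4) = 3307/768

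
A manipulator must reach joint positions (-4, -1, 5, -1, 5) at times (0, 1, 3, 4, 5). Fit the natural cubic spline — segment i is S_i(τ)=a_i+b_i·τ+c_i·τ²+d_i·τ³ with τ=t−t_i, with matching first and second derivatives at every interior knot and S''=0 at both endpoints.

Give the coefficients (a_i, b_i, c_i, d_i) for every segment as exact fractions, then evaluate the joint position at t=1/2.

  seg 0: a=-4 b=135/61 c=0 d=48/61
  seg 1: a=-1 b=279/61 c=144/61 d=-96/61
  seg 2: a=5 b=-297/61 c=-432/61 d=363/61
  seg 3: a=-1 b=-72/61 c=657/61 d=-219/61
S(1/2) = -341/122

Δ: Δ0=3, Δ1=3, Δ2=-6, Δ3=6
row 1: diag=6, rhs=0; c'=1/3, d'=0
row 2: denom=6−2·1/3=16/3; d'=(-54−2·0)/(16/3)=-81/8
row 3: denom=4−1·3/16=61/16; d'=(72−1·-81/8)/(61/16)=1314/61
back: M3=1314/61
back: M2=-81/8−3/16·1314/61=-864/61
back: M1=0−1/3·-864/61=288/61
M: M0=0, M1=288/61, M2=-864/61, M3=1314/61, M4=0
seg 0: a=-4, c=M0/2=0, d=(M1−M0)/(6·1)=48/61, b=Δ0−h0·(2M0+M1)/6=135/61
seg 1: a=-1, c=M1/2=144/61, d=(M2−M1)/(6·2)=-96/61, b=Δ1−h1·(2M1+M2)/6=279/61
seg 2: a=5, c=M2/2=-432/61, d=(M3−M2)/(6·1)=363/61, b=Δ2−h2·(2M2+M3)/6=-297/61
seg 3: a=-1, c=M3/2=657/61, d=(M4−M3)/(6·1)=-219/61, b=Δ3−h3·(2M3+M4)/6=-72/61
t_q=1/2 → seg 0, τ=1/2; S=-4+135/61·τ+0·τ²+48/61·τ³=-341/122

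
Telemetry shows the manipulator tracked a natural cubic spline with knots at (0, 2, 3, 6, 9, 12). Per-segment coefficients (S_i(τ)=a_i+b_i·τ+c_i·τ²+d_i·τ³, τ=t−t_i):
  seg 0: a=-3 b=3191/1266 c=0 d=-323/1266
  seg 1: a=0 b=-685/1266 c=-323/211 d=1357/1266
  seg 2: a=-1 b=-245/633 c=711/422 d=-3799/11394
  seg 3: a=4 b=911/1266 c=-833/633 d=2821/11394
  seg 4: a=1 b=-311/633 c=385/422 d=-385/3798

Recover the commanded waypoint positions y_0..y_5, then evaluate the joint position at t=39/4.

y_0 = S_0(0) = a_0 = -3
y_1 = S_1(0) = a_1 = 0
y_2 = S_2(0) = a_2 = -1
y_3 = S_3(0) = a_3 = 4
y_4 = S_4(0) = a_4 = 1
y_5 = S_4(3) = 5
t_q=39/4 is in segment 4 (τ=3/4); S_4(τ)=29761/27008

y_0=-3 y_1=0 y_2=-1 y_3=4 y_4=1 y_5=5
S(39/4) = 29761/27008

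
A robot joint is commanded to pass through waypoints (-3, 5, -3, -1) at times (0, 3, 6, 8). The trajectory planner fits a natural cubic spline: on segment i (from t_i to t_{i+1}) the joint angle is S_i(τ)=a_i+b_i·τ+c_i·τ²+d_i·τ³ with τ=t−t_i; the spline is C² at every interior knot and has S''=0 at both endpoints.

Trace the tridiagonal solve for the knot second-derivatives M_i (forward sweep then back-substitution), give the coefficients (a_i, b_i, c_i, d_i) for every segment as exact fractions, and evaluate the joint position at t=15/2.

  seg 0: a=-3 b=163/37 c=0 d=-193/999
  seg 1: a=5 b=-30/37 c=-193/111 d=373/999
  seg 2: a=-3 b=-43/37 c=60/37 d=-10/37
S(15/2) = -297/148

Δ: Δ0=8/3, Δ1=-8/3, Δ2=1
row 1: diag=12, rhs=-32; c'=1/4, d'=-8/3
row 2: denom=10−3·1/4=37/4; d'=(22−3·-8/3)/(37/4)=120/37
back: M2=120/37
back: M1=-8/3−1/4·120/37=-386/111
M: M0=0, M1=-386/111, M2=120/37, M3=0
seg 0: a=-3, c=M0/2=0, d=(M1−M0)/(6·3)=-193/999, b=Δ0−h0·(2M0+M1)/6=163/37
seg 1: a=5, c=M1/2=-193/111, d=(M2−M1)/(6·3)=373/999, b=Δ1−h1·(2M1+M2)/6=-30/37
seg 2: a=-3, c=M2/2=60/37, d=(M3−M2)/(6·2)=-10/37, b=Δ2−h2·(2M2+M3)/6=-43/37
t_q=15/2 → seg 2, τ=3/2; S=-3+-43/37·τ+60/37·τ²+-10/37·τ³=-297/148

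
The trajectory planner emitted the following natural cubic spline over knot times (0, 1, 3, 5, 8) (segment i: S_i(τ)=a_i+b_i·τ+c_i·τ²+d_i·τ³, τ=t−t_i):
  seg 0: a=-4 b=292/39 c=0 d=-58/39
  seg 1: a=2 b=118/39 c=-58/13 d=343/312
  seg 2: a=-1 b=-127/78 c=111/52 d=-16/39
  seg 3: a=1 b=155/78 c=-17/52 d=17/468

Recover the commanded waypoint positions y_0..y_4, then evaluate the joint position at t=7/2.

y_0 = S_0(0) = a_0 = -4
y_1 = S_1(0) = a_1 = 2
y_2 = S_2(0) = a_2 = -1
y_3 = S_3(0) = a_3 = 1
y_4 = S_3(3) = 5
t_q=7/2 is in segment 2 (τ=1/2); S_2(τ)=-277/208

y_0=-4 y_1=2 y_2=-1 y_3=1 y_4=5
S(7/2) = -277/208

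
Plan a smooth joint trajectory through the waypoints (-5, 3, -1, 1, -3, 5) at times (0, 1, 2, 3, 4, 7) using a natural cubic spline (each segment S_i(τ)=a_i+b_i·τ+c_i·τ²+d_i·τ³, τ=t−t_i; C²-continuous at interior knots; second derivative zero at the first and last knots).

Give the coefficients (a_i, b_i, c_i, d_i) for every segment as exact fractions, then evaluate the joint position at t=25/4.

  seg 0: a=-5 b=15290/1299 c=0 d=-4898/1299
  seg 1: a=3 b=596/1299 c=-4898/433 d=8902/1299
  seg 2: a=-1 b=-2086/1299 c=4004/433 d=-7328/1299
  seg 3: a=1 b=-46/1299 c=-3324/433 d=4822/1299
  seg 4: a=-3 b=-5524/1299 c=1498/433 d=-1498/3897
S(25/4) = 7863/13856

Δ: Δ0=8, Δ1=-4, Δ2=2, Δ3=-4, Δ4=8/3
row 1: diag=4, rhs=-72; c'=1/4, d'=-18
row 2: denom=4−1·1/4=15/4; d'=(36−1·-18)/(15/4)=72/5
row 3: denom=4−1·4/15=56/15; d'=(-36−1·72/5)/(56/15)=-27/2
row 4: denom=8−1·15/56=433/56; d'=(40−1·-27/2)/(433/56)=2996/433
back: M4=2996/433
back: M3=-27/2−15/56·2996/433=-6648/433
back: M2=72/5−4/15·-6648/433=8008/433
back: M1=-18−1/4·8008/433=-9796/433
M: M0=0, M1=-9796/433, M2=8008/433, M3=-6648/433, M4=2996/433, M5=0
seg 0: a=-5, c=M0/2=0, d=(M1−M0)/(6·1)=-4898/1299, b=Δ0−h0·(2M0+M1)/6=15290/1299
seg 1: a=3, c=M1/2=-4898/433, d=(M2−M1)/(6·1)=8902/1299, b=Δ1−h1·(2M1+M2)/6=596/1299
seg 2: a=-1, c=M2/2=4004/433, d=(M3−M2)/(6·1)=-7328/1299, b=Δ2−h2·(2M2+M3)/6=-2086/1299
seg 3: a=1, c=M3/2=-3324/433, d=(M4−M3)/(6·1)=4822/1299, b=Δ3−h3·(2M3+M4)/6=-46/1299
seg 4: a=-3, c=M4/2=1498/433, d=(M5−M4)/(6·3)=-1498/3897, b=Δ4−h4·(2M4+M5)/6=-5524/1299
t_q=25/4 → seg 4, τ=9/4; S=-3+-5524/1299·τ+1498/433·τ²+-1498/3897·τ³=7863/13856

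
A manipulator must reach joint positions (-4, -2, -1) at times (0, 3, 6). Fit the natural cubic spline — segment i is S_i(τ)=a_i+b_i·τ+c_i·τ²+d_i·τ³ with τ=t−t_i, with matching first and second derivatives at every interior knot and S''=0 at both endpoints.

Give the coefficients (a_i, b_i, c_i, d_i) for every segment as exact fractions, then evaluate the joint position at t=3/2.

  seg 0: a=-4 b=3/4 c=0 d=-1/108
  seg 1: a=-2 b=1/2 c=-1/12 d=1/108
S(3/2) = -93/32

Δ: Δ0=2/3, Δ1=1/3
row 1: diag=12, rhs=-2; c'=1/4, d'=-1/6
back: M1=-1/6
M: M0=0, M1=-1/6, M2=0
seg 0: a=-4, c=M0/2=0, d=(M1−M0)/(6·3)=-1/108, b=Δ0−h0·(2M0+M1)/6=3/4
seg 1: a=-2, c=M1/2=-1/12, d=(M2−M1)/(6·3)=1/108, b=Δ1−h1·(2M1+M2)/6=1/2
t_q=3/2 → seg 0, τ=3/2; S=-4+3/4·τ+0·τ²+-1/108·τ³=-93/32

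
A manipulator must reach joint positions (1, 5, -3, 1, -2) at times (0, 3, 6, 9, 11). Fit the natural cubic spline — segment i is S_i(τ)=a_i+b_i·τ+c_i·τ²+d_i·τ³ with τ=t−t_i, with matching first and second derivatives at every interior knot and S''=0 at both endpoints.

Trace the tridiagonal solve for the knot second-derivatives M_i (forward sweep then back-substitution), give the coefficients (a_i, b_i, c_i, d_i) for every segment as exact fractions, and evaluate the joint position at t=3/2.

Δ: Δ0=4/3, Δ1=-8/3, Δ2=4/3, Δ3=-3/2
row 1: diag=12, rhs=-24; c'=1/4, d'=-2
row 2: denom=12−3·1/4=45/4; d'=(24−3·-2)/(45/4)=8/3
row 3: denom=10−3·4/15=46/5; d'=(-17−3·8/3)/(46/5)=-125/46
back: M3=-125/46
back: M2=8/3−4/15·-125/46=78/23
back: M1=-2−1/4·78/23=-131/46
M: M0=0, M1=-131/46, M2=78/23, M3=-125/46, M4=0
seg 0: a=1, c=M0/2=0, d=(M1−M0)/(6·3)=-131/828, b=Δ0−h0·(2M0+M1)/6=761/276
seg 1: a=5, c=M1/2=-131/92, d=(M2−M1)/(6·3)=287/828, b=Δ1−h1·(2M1+M2)/6=-209/138
seg 2: a=-3, c=M2/2=39/23, d=(M3−M2)/(6·3)=-281/828, b=Δ2−h2·(2M2+M3)/6=-193/276
seg 3: a=1, c=M3/2=-125/92, d=(M4−M3)/(6·2)=125/552, b=Δ3−h3·(2M3+M4)/6=43/138
t_q=3/2 → seg 0, τ=3/2; S=1+761/276·τ+0·τ²+-131/828·τ³=3387/736

  seg 0: a=1 b=761/276 c=0 d=-131/828
  seg 1: a=5 b=-209/138 c=-131/92 d=287/828
  seg 2: a=-3 b=-193/276 c=39/23 d=-281/828
  seg 3: a=1 b=43/138 c=-125/92 d=125/552
S(3/2) = 3387/736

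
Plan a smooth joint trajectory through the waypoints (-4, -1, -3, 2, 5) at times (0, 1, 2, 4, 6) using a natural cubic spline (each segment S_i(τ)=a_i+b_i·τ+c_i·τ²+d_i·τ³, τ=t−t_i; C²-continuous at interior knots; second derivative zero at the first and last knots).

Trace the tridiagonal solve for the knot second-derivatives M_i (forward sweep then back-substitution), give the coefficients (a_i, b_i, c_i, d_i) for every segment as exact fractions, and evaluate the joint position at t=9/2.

  seg 0: a=-4 b=127/28 c=0 d=-43/28
  seg 1: a=-1 b=-1/14 c=-129/28 d=75/28
  seg 2: a=-3 b=-5/4 c=24/7 d=-87/112
  seg 3: a=2 b=22/7 c=-69/56 d=23/112
S(9/2) = 421/128

Δ: Δ0=3, Δ1=-2, Δ2=5/2, Δ3=3/2
row 1: diag=4, rhs=-30; c'=1/4, d'=-15/2
row 2: denom=6−1·1/4=23/4; d'=(27−1·-15/2)/(23/4)=6
row 3: denom=8−2·8/23=168/23; d'=(-6−2·6)/(168/23)=-69/28
back: M3=-69/28
back: M2=6−8/23·-69/28=48/7
back: M1=-15/2−1/4·48/7=-129/14
M: M0=0, M1=-129/14, M2=48/7, M3=-69/28, M4=0
seg 0: a=-4, c=M0/2=0, d=(M1−M0)/(6·1)=-43/28, b=Δ0−h0·(2M0+M1)/6=127/28
seg 1: a=-1, c=M1/2=-129/28, d=(M2−M1)/(6·1)=75/28, b=Δ1−h1·(2M1+M2)/6=-1/14
seg 2: a=-3, c=M2/2=24/7, d=(M3−M2)/(6·2)=-87/112, b=Δ2−h2·(2M2+M3)/6=-5/4
seg 3: a=2, c=M3/2=-69/56, d=(M4−M3)/(6·2)=23/112, b=Δ3−h3·(2M3+M4)/6=22/7
t_q=9/2 → seg 3, τ=1/2; S=2+22/7·τ+-69/56·τ²+23/112·τ³=421/128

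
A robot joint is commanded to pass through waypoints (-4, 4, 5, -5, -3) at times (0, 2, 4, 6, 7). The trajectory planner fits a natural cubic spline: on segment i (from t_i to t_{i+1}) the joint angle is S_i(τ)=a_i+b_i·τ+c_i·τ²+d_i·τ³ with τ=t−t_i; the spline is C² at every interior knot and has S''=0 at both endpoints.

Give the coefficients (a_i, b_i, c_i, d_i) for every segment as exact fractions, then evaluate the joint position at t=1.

Δ: Δ0=4, Δ1=1/2, Δ2=-5, Δ3=2
row 1: diag=8, rhs=-21; c'=1/4, d'=-21/8
row 2: denom=8−2·1/4=15/2; d'=(-33−2·-21/8)/(15/2)=-37/10
row 3: denom=6−2·4/15=82/15; d'=(42−2·-37/10)/(82/15)=741/82
back: M3=741/82
back: M2=-37/10−4/15·741/82=-501/82
back: M1=-21/8−1/4·-501/82=-45/41
M: M0=0, M1=-45/41, M2=-501/82, M3=741/82, M4=0
seg 0: a=-4, c=M0/2=0, d=(M1−M0)/(6·2)=-15/164, b=Δ0−h0·(2M0+M1)/6=179/41
seg 1: a=4, c=M1/2=-45/82, d=(M2−M1)/(6·2)=-137/328, b=Δ1−h1·(2M1+M2)/6=134/41
seg 2: a=5, c=M2/2=-501/164, d=(M3−M2)/(6·2)=207/164, b=Δ2−h2·(2M2+M3)/6=-323/82
seg 3: a=-5, c=M3/2=741/164, d=(M4−M3)/(6·1)=-247/164, b=Δ3−h3·(2M3+M4)/6=-83/82
t_q=1 → seg 0, τ=1; S=-4+179/41·τ+0·τ²+-15/164·τ³=45/164

  seg 0: a=-4 b=179/41 c=0 d=-15/164
  seg 1: a=4 b=134/41 c=-45/82 d=-137/328
  seg 2: a=5 b=-323/82 c=-501/164 d=207/164
  seg 3: a=-5 b=-83/82 c=741/164 d=-247/164
S(1) = 45/164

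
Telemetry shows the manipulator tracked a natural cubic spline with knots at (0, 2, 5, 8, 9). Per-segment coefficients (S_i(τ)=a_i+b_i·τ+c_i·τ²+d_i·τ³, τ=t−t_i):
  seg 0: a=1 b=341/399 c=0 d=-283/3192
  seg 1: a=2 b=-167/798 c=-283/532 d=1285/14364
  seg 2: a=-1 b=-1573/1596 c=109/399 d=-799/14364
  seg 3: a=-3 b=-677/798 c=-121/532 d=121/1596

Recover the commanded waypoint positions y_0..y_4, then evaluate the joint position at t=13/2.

y_0=1 y_1=2 y_2=-1 y_3=-3 y_4=-4
S(13/2) = -8731/4256

y_0 = S_0(0) = a_0 = 1
y_1 = S_1(0) = a_1 = 2
y_2 = S_2(0) = a_2 = -1
y_3 = S_3(0) = a_3 = -3
y_4 = S_3(1) = -4
t_q=13/2 is in segment 2 (τ=3/2); S_2(τ)=-8731/4256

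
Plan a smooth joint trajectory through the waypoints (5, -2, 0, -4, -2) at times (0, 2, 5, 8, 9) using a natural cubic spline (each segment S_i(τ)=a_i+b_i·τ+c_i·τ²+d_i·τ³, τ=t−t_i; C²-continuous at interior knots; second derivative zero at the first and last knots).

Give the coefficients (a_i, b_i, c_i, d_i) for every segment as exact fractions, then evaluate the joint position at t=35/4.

Δ: Δ0=-7/2, Δ1=2/3, Δ2=-4/3, Δ3=2
row 1: diag=10, rhs=25; c'=3/10, d'=5/2
row 2: denom=12−3·3/10=111/10; d'=(-12−3·5/2)/(111/10)=-65/37
row 3: denom=8−3·10/37=266/37; d'=(20−3·-65/37)/(266/37)=935/266
back: M3=935/266
back: M2=-65/37−10/37·935/266=-360/133
back: M1=5/2−3/10·-360/133=881/266
M: M0=0, M1=881/266, M2=-360/133, M3=935/266, M4=0
seg 0: a=5, c=M0/2=0, d=(M1−M0)/(6·2)=881/3192, b=Δ0−h0·(2M0+M1)/6=-1837/399
seg 1: a=-2, c=M1/2=881/532, d=(M2−M1)/(6·3)=-1601/4788, b=Δ1−h1·(2M1+M2)/6=-1031/798
seg 2: a=0, c=M2/2=-180/133, d=(M3−M2)/(6·3)=1655/4788, b=Δ2−h2·(2M2+M3)/6=-613/1596
seg 3: a=-4, c=M3/2=935/532, d=(M4−M3)/(6·1)=-935/1596, b=Δ3−h3·(2M3+M4)/6=661/798
t_q=35/4 → seg 3, τ=3/4; S=-4+661/798·τ+935/532·τ²+-935/1596·τ³=-89795/34048

  seg 0: a=5 b=-1837/399 c=0 d=881/3192
  seg 1: a=-2 b=-1031/798 c=881/532 d=-1601/4788
  seg 2: a=0 b=-613/1596 c=-180/133 d=1655/4788
  seg 3: a=-4 b=661/798 c=935/532 d=-935/1596
S(35/4) = -89795/34048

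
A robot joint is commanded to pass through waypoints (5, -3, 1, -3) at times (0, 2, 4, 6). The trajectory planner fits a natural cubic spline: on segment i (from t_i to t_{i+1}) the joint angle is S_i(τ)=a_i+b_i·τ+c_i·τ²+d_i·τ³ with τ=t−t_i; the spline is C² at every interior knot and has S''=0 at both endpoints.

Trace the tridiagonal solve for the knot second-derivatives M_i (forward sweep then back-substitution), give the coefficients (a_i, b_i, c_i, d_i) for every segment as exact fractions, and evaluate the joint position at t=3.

Δ: Δ0=-4, Δ1=2, Δ2=-2
row 1: diag=8, rhs=36; c'=1/4, d'=9/2
row 2: denom=8−2·1/4=15/2; d'=(-24−2·9/2)/(15/2)=-22/5
back: M2=-22/5
back: M1=9/2−1/4·-22/5=28/5
M: M0=0, M1=28/5, M2=-22/5, M3=0
seg 0: a=5, c=M0/2=0, d=(M1−M0)/(6·2)=7/15, b=Δ0−h0·(2M0+M1)/6=-88/15
seg 1: a=-3, c=M1/2=14/5, d=(M2−M1)/(6·2)=-5/6, b=Δ1−h1·(2M1+M2)/6=-4/15
seg 2: a=1, c=M2/2=-11/5, d=(M3−M2)/(6·2)=11/30, b=Δ2−h2·(2M2+M3)/6=14/15
t_q=3 → seg 1, τ=1; S=-3+-4/15·τ+14/5·τ²+-5/6·τ³=-13/10

  seg 0: a=5 b=-88/15 c=0 d=7/15
  seg 1: a=-3 b=-4/15 c=14/5 d=-5/6
  seg 2: a=1 b=14/15 c=-11/5 d=11/30
S(3) = -13/10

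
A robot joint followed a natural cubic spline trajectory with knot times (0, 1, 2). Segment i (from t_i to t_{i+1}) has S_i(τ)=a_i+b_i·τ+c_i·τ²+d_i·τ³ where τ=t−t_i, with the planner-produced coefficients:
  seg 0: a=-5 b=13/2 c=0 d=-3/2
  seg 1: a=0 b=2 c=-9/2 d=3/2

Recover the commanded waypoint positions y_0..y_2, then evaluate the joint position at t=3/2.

y_0 = S_0(0) = a_0 = -5
y_1 = S_1(0) = a_1 = 0
y_2 = S_1(1) = -1
t_q=3/2 is in segment 1 (τ=1/2); S_1(τ)=1/16

y_0=-5 y_1=0 y_2=-1
S(3/2) = 1/16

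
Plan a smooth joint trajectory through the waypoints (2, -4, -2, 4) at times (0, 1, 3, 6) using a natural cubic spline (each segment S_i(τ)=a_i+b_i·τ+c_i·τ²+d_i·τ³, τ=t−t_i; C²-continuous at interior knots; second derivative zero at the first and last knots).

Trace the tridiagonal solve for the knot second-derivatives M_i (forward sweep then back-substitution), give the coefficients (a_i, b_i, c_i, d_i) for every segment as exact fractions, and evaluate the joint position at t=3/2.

Δ: Δ0=-6, Δ1=1, Δ2=2
row 1: diag=6, rhs=42; c'=1/3, d'=7
row 2: denom=10−2·1/3=28/3; d'=(6−2·7)/(28/3)=-6/7
back: M2=-6/7
back: M1=7−1/3·-6/7=51/7
M: M0=0, M1=51/7, M2=-6/7, M3=0
seg 0: a=2, c=M0/2=0, d=(M1−M0)/(6·1)=17/14, b=Δ0−h0·(2M0+M1)/6=-101/14
seg 1: a=-4, c=M1/2=51/14, d=(M2−M1)/(6·2)=-19/28, b=Δ1−h1·(2M1+M2)/6=-25/7
seg 2: a=-2, c=M2/2=-3/7, d=(M3−M2)/(6·3)=1/21, b=Δ2−h2·(2M2+M3)/6=20/7
t_q=3/2 → seg 1, τ=1/2; S=-4+-25/7·τ+51/14·τ²+-19/28·τ³=-1111/224

  seg 0: a=2 b=-101/14 c=0 d=17/14
  seg 1: a=-4 b=-25/7 c=51/14 d=-19/28
  seg 2: a=-2 b=20/7 c=-3/7 d=1/21
S(3/2) = -1111/224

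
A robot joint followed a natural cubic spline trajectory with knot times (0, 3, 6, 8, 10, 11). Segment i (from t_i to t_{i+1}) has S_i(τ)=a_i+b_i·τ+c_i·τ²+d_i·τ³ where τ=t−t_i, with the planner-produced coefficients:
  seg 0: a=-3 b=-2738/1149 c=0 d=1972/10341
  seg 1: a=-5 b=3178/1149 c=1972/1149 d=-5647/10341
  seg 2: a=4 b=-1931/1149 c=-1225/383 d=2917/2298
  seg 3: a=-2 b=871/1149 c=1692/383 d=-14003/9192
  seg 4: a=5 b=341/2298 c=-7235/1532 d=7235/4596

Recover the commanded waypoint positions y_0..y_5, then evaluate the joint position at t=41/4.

y_0 = S_0(0) = a_0 = -3
y_1 = S_1(0) = a_1 = -5
y_2 = S_2(0) = a_2 = 4
y_3 = S_3(0) = a_3 = -2
y_4 = S_4(0) = a_4 = 5
y_5 = S_4(1) = 2
t_q=41/4 is in segment 4 (τ=1/4); S_4(τ)=467349/98048

y_0=-3 y_1=-5 y_2=4 y_3=-2 y_4=5 y_5=2
S(41/4) = 467349/98048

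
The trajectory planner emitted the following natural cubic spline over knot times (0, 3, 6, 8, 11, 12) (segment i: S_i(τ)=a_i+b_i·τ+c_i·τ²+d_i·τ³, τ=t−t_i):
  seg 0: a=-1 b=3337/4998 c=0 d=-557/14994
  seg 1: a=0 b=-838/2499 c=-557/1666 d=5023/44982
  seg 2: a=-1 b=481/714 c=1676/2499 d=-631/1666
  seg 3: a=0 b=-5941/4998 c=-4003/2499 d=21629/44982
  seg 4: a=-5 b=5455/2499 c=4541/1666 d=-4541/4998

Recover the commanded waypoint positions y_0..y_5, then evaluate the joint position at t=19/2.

y_0=-1 y_1=0 y_2=-1 y_3=0 y_4=-5 y_5=-1
S(19/2) = -50171/13328

y_0 = S_0(0) = a_0 = -1
y_1 = S_1(0) = a_1 = 0
y_2 = S_2(0) = a_2 = -1
y_3 = S_3(0) = a_3 = 0
y_4 = S_4(0) = a_4 = -5
y_5 = S_4(1) = -1
t_q=19/2 is in segment 3 (τ=3/2); S_3(τ)=-50171/13328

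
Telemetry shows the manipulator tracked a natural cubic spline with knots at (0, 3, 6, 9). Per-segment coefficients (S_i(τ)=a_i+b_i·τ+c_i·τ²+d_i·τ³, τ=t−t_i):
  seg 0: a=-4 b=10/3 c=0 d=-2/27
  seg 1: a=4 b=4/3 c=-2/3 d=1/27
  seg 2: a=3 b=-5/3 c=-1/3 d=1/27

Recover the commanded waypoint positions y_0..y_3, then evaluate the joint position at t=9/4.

y_0=-4 y_1=4 y_2=3 y_3=-4
S(9/4) = 85/32

y_0 = S_0(0) = a_0 = -4
y_1 = S_1(0) = a_1 = 4
y_2 = S_2(0) = a_2 = 3
y_3 = S_2(3) = -4
t_q=9/4 is in segment 0 (τ=9/4); S_0(τ)=85/32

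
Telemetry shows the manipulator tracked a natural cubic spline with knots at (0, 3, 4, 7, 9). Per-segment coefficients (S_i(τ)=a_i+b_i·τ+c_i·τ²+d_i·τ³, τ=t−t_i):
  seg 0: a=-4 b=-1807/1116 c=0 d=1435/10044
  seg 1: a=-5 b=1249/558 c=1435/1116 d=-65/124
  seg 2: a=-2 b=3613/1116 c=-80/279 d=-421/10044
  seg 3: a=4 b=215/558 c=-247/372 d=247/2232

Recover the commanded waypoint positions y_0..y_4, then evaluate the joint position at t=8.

y_0 = S_0(0) = a_0 = -4
y_1 = S_1(0) = a_1 = -5
y_2 = S_2(0) = a_2 = -2
y_3 = S_3(0) = a_3 = 4
y_4 = S_3(2) = 3
t_q=8 is in segment 3 (τ=1); S_3(τ)=2851/744

y_0=-4 y_1=-5 y_2=-2 y_3=4 y_4=3
S(8) = 2851/744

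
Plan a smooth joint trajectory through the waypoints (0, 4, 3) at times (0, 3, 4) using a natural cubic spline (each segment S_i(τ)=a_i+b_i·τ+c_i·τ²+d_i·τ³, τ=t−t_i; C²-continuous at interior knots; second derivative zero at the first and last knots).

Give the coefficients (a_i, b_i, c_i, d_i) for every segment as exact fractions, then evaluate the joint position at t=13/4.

Δ: Δ0=4/3, Δ1=-1
row 1: diag=8, rhs=-14; c'=1/8, d'=-7/4
back: M1=-7/4
M: M0=0, M1=-7/4, M2=0
seg 0: a=0, c=M0/2=0, d=(M1−M0)/(6·3)=-7/72, b=Δ0−h0·(2M0+M1)/6=53/24
seg 1: a=4, c=M1/2=-7/8, d=(M2−M1)/(6·1)=7/24, b=Δ1−h1·(2M1+M2)/6=-5/12
t_q=13/4 → seg 1, τ=1/4; S=4+-5/12·τ+-7/8·τ²+7/24·τ³=1969/512

  seg 0: a=0 b=53/24 c=0 d=-7/72
  seg 1: a=4 b=-5/12 c=-7/8 d=7/24
S(13/4) = 1969/512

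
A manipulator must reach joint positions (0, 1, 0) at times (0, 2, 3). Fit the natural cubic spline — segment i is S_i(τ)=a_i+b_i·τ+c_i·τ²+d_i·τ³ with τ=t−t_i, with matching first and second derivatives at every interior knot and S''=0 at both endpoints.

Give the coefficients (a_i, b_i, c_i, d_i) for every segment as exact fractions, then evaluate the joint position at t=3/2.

Δ: Δ0=1/2, Δ1=-1
row 1: diag=6, rhs=-9; c'=1/6, d'=-3/2
back: M1=-3/2
M: M0=0, M1=-3/2, M2=0
seg 0: a=0, c=M0/2=0, d=(M1−M0)/(6·2)=-1/8, b=Δ0−h0·(2M0+M1)/6=1
seg 1: a=1, c=M1/2=-3/4, d=(M2−M1)/(6·1)=1/4, b=Δ1−h1·(2M1+M2)/6=-1/2
t_q=3/2 → seg 0, τ=3/2; S=0+1·τ+0·τ²+-1/8·τ³=69/64

  seg 0: a=0 b=1 c=0 d=-1/8
  seg 1: a=1 b=-1/2 c=-3/4 d=1/4
S(3/2) = 69/64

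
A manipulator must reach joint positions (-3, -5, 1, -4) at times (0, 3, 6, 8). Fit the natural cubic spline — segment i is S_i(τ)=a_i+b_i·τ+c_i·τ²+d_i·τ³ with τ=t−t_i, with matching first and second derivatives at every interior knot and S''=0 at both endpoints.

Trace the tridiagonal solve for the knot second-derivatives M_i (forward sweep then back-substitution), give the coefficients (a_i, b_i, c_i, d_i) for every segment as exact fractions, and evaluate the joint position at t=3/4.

Δ: Δ0=-2/3, Δ1=2, Δ2=-5/2
row 1: diag=12, rhs=16; c'=1/4, d'=4/3
row 2: denom=10−3·1/4=37/4; d'=(-27−3·4/3)/(37/4)=-124/37
back: M2=-124/37
back: M1=4/3−1/4·-124/37=241/111
M: M0=0, M1=241/111, M2=-124/37, M3=0
seg 0: a=-3, c=M0/2=0, d=(M1−M0)/(6·3)=241/1998, b=Δ0−h0·(2M0+M1)/6=-389/222
seg 1: a=-5, c=M1/2=241/222, d=(M2−M1)/(6·3)=-613/1998, b=Δ1−h1·(2M1+M2)/6=167/111
seg 2: a=1, c=M2/2=-62/37, d=(M3−M2)/(6·2)=31/111, b=Δ2−h2·(2M2+M3)/6=-59/222
t_q=3/4 → seg 0, τ=3/4; S=-3+-389/222·τ+0·τ²+241/1998·τ³=-20191/4736

  seg 0: a=-3 b=-389/222 c=0 d=241/1998
  seg 1: a=-5 b=167/111 c=241/222 d=-613/1998
  seg 2: a=1 b=-59/222 c=-62/37 d=31/111
S(3/4) = -20191/4736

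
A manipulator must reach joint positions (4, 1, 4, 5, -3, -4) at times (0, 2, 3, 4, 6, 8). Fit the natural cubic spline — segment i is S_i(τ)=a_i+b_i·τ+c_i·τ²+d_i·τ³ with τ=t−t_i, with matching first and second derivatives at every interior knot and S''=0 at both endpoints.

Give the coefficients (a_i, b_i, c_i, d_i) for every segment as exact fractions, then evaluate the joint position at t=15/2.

  seg 0: a=4 b=-760/241 c=0 d=797/1928
  seg 1: a=1 b=871/482 c=2391/964 d=-1241/964
  seg 2: a=4 b=2801/964 c=-333/241 d=-505/964
  seg 3: a=5 b=-689/482 c=-2847/964 d=201/241
  seg 4: a=-3 b=-1559/482 c=1977/964 d=-659/1928
S(15/2) = -67725/15424

Δ: Δ0=-3/2, Δ1=3, Δ2=1, Δ3=-4, Δ4=-1/2
row 1: diag=6, rhs=27; c'=1/6, d'=9/2
row 2: denom=4−1·1/6=23/6; d'=(-12−1·9/2)/(23/6)=-99/23
row 3: denom=6−1·6/23=132/23; d'=(-30−1·-99/23)/(132/23)=-197/44
row 4: denom=8−2·23/66=241/33; d'=(21−2·-197/44)/(241/33)=1977/482
back: M4=1977/482
back: M3=-197/44−23/66·1977/482=-2847/482
back: M2=-99/23−6/23·-2847/482=-666/241
back: M1=9/2−1/6·-666/241=2391/482
M: M0=0, M1=2391/482, M2=-666/241, M3=-2847/482, M4=1977/482, M5=0
seg 0: a=4, c=M0/2=0, d=(M1−M0)/(6·2)=797/1928, b=Δ0−h0·(2M0+M1)/6=-760/241
seg 1: a=1, c=M1/2=2391/964, d=(M2−M1)/(6·1)=-1241/964, b=Δ1−h1·(2M1+M2)/6=871/482
seg 2: a=4, c=M2/2=-333/241, d=(M3−M2)/(6·1)=-505/964, b=Δ2−h2·(2M2+M3)/6=2801/964
seg 3: a=5, c=M3/2=-2847/964, d=(M4−M3)/(6·2)=201/241, b=Δ3−h3·(2M3+M4)/6=-689/482
seg 4: a=-3, c=M4/2=1977/964, d=(M5−M4)/(6·2)=-659/1928, b=Δ4−h4·(2M4+M5)/6=-1559/482
t_q=15/2 → seg 4, τ=3/2; S=-3+-1559/482·τ+1977/964·τ²+-659/1928·τ³=-67725/15424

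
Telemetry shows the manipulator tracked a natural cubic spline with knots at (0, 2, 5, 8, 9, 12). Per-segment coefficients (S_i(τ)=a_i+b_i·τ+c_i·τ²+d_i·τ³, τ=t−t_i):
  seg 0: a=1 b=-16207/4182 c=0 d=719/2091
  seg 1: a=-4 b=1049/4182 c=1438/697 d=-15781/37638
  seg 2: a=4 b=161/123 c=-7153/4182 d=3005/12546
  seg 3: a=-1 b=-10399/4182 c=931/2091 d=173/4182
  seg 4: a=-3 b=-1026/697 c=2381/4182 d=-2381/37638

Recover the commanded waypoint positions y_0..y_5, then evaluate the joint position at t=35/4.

y_0 = S_0(0) = a_0 = 1
y_1 = S_1(0) = a_1 = -4
y_2 = S_2(0) = a_2 = 4
y_3 = S_3(0) = a_3 = -1
y_4 = S_4(0) = a_4 = -3
y_5 = S_4(3) = -4
t_q=35/4 is in segment 3 (τ=3/4); S_3(τ)=-231699/89216

y_0=1 y_1=-4 y_2=4 y_3=-1 y_4=-3 y_5=-4
S(35/4) = -231699/89216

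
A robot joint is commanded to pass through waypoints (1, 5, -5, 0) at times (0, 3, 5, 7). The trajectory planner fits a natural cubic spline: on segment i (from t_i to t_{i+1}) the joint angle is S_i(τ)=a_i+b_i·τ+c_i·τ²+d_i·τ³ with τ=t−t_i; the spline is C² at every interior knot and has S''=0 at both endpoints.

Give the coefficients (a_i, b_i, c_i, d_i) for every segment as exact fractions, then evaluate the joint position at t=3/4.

Δ: Δ0=4/3, Δ1=-5, Δ2=5/2
row 1: diag=10, rhs=-38; c'=1/5, d'=-19/5
row 2: denom=8−2·1/5=38/5; d'=(45−2·-19/5)/(38/5)=263/38
back: M2=263/38
back: M1=-19/5−1/5·263/38=-197/38
M: M0=0, M1=-197/38, M2=263/38, M3=0
seg 0: a=1, c=M0/2=0, d=(M1−M0)/(6·3)=-197/684, b=Δ0−h0·(2M0+M1)/6=895/228
seg 1: a=5, c=M1/2=-197/76, d=(M2−M1)/(6·2)=115/114, b=Δ1−h1·(2M1+M2)/6=-439/114
seg 2: a=-5, c=M2/2=263/76, d=(M3−M2)/(6·2)=-263/456, b=Δ2−h2·(2M2+M3)/6=-241/114
t_q=3/4 → seg 0, τ=3/4; S=1+895/228·τ+0·τ²+-197/684·τ³=18593/4864

  seg 0: a=1 b=895/228 c=0 d=-197/684
  seg 1: a=5 b=-439/114 c=-197/76 d=115/114
  seg 2: a=-5 b=-241/114 c=263/76 d=-263/456
S(3/4) = 18593/4864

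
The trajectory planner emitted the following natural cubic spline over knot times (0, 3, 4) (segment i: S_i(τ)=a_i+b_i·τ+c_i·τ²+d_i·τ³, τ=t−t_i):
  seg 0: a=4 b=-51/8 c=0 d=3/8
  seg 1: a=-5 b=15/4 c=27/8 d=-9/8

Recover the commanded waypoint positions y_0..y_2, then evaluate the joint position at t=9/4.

y_0 = S_0(0) = a_0 = 4
y_1 = S_1(0) = a_1 = -5
y_2 = S_1(1) = 1
t_q=9/4 is in segment 0 (τ=9/4); S_0(τ)=-3109/512

y_0=4 y_1=-5 y_2=1
S(9/4) = -3109/512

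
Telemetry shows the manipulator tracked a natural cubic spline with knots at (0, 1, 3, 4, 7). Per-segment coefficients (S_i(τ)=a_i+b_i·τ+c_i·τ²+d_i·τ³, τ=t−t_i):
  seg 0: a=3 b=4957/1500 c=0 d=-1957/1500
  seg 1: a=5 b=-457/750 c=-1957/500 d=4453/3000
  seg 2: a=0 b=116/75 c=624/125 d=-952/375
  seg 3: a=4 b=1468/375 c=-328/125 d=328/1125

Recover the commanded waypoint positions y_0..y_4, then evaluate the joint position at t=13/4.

y_0 = S_0(0) = a_0 = 3
y_1 = S_1(0) = a_1 = 5
y_2 = S_2(0) = a_2 = 0
y_3 = S_3(0) = a_3 = 4
y_4 = S_3(3) = 0
t_q=13/4 is in segment 2 (τ=1/4); S_2(τ)=659/1000

y_0=3 y_1=5 y_2=0 y_3=4 y_4=0
S(13/4) = 659/1000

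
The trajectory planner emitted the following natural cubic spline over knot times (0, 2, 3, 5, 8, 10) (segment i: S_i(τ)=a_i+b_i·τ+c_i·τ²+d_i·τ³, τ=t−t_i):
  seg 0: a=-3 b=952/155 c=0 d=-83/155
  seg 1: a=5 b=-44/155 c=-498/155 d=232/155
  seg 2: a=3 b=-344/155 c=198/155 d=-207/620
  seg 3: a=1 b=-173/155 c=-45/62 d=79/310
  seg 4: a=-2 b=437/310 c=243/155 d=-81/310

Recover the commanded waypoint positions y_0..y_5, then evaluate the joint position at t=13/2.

y_0 = S_0(0) = a_0 = -3
y_1 = S_1(0) = a_1 = 5
y_2 = S_2(0) = a_2 = 3
y_3 = S_3(0) = a_3 = 1
y_4 = S_4(0) = a_4 = -2
y_5 = S_4(2) = 5
t_q=13/2 is in segment 3 (τ=3/2); S_3(τ)=-3589/2480

y_0=-3 y_1=5 y_2=3 y_3=1 y_4=-2 y_5=5
S(13/2) = -3589/2480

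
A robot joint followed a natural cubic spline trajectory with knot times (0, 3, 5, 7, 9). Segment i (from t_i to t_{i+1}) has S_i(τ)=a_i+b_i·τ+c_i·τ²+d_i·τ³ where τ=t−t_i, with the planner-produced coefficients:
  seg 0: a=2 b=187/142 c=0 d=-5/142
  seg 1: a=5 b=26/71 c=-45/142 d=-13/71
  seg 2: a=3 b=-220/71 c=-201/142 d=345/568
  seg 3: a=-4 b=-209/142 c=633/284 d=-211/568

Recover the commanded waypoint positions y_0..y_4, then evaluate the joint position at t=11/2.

y_0 = S_0(0) = a_0 = 2
y_1 = S_1(0) = a_1 = 5
y_2 = S_2(0) = a_2 = 3
y_3 = S_3(0) = a_3 = -4
y_4 = S_3(2) = -1
t_q=11/2 is in segment 2 (τ=1/2); S_2(τ)=5329/4544

y_0=2 y_1=5 y_2=3 y_3=-4 y_4=-1
S(11/2) = 5329/4544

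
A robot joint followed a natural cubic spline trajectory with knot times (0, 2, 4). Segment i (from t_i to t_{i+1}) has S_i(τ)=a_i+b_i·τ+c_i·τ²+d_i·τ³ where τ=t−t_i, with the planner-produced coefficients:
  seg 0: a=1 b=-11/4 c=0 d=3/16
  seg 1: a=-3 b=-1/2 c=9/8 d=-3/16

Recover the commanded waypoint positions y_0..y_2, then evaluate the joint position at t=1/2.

y_0=1 y_1=-3 y_2=-1
S(1/2) = -45/128

y_0 = S_0(0) = a_0 = 1
y_1 = S_1(0) = a_1 = -3
y_2 = S_1(2) = -1
t_q=1/2 is in segment 0 (τ=1/2); S_0(τ)=-45/128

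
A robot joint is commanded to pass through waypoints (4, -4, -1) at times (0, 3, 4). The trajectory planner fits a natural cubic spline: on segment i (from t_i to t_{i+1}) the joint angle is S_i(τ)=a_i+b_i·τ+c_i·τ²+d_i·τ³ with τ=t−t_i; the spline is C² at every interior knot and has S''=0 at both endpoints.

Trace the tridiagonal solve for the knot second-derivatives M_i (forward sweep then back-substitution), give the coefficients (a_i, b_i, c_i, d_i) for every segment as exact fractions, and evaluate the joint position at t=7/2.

  seg 0: a=4 b=-115/24 c=0 d=17/72
  seg 1: a=-4 b=19/12 c=17/8 d=-17/24
S(7/2) = -177/64

Δ: Δ0=-8/3, Δ1=3
row 1: diag=8, rhs=34; c'=1/8, d'=17/4
back: M1=17/4
M: M0=0, M1=17/4, M2=0
seg 0: a=4, c=M0/2=0, d=(M1−M0)/(6·3)=17/72, b=Δ0−h0·(2M0+M1)/6=-115/24
seg 1: a=-4, c=M1/2=17/8, d=(M2−M1)/(6·1)=-17/24, b=Δ1−h1·(2M1+M2)/6=19/12
t_q=7/2 → seg 1, τ=1/2; S=-4+19/12·τ+17/8·τ²+-17/24·τ³=-177/64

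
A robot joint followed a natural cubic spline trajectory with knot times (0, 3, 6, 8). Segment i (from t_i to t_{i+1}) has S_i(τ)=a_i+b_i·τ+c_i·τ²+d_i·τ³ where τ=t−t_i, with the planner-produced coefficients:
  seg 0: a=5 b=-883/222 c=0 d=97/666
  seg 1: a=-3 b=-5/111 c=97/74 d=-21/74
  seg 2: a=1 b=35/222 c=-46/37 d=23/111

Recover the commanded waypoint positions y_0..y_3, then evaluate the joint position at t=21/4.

y_0 = S_0(0) = a_0 = 5
y_1 = S_1(0) = a_1 = -3
y_2 = S_2(0) = a_2 = 1
y_3 = S_2(2) = -2
t_q=21/4 is in segment 1 (τ=9/4); S_1(τ)=1431/4736

y_0=5 y_1=-3 y_2=1 y_3=-2
S(21/4) = 1431/4736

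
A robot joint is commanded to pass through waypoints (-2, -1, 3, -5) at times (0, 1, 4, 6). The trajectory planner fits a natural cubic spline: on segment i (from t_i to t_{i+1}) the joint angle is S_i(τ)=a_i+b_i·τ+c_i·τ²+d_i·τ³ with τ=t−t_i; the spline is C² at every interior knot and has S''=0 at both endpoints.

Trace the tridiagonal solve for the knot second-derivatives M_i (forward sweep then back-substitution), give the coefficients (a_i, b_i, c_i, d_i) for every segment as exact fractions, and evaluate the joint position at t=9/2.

  seg 0: a=-2 b=155/213 c=0 d=58/213
  seg 1: a=-1 b=329/213 c=58/71 d=-21/71
  seg 2: a=3 b=-328/213 c=-131/71 d=131/426
S(9/2) = 2053/1136

Δ: Δ0=1, Δ1=4/3, Δ2=-4
row 1: diag=8, rhs=2; c'=3/8, d'=1/4
row 2: denom=10−3·3/8=71/8; d'=(-32−3·1/4)/(71/8)=-262/71
back: M2=-262/71
back: M1=1/4−3/8·-262/71=116/71
M: M0=0, M1=116/71, M2=-262/71, M3=0
seg 0: a=-2, c=M0/2=0, d=(M1−M0)/(6·1)=58/213, b=Δ0−h0·(2M0+M1)/6=155/213
seg 1: a=-1, c=M1/2=58/71, d=(M2−M1)/(6·3)=-21/71, b=Δ1−h1·(2M1+M2)/6=329/213
seg 2: a=3, c=M2/2=-131/71, d=(M3−M2)/(6·2)=131/426, b=Δ2−h2·(2M2+M3)/6=-328/213
t_q=9/2 → seg 2, τ=1/2; S=3+-328/213·τ+-131/71·τ²+131/426·τ³=2053/1136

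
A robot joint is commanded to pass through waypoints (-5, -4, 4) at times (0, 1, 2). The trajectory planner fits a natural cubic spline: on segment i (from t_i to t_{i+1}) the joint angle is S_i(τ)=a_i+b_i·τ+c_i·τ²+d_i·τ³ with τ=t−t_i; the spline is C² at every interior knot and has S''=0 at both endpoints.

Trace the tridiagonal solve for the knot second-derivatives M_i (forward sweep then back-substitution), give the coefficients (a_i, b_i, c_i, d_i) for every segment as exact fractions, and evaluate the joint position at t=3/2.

Δ: Δ0=1, Δ1=8
row 1: diag=4, rhs=42; c'=1/4, d'=21/2
back: M1=21/2
M: M0=0, M1=21/2, M2=0
seg 0: a=-5, c=M0/2=0, d=(M1−M0)/(6·1)=7/4, b=Δ0−h0·(2M0+M1)/6=-3/4
seg 1: a=-4, c=M1/2=21/4, d=(M2−M1)/(6·1)=-7/4, b=Δ1−h1·(2M1+M2)/6=9/2
t_q=3/2 → seg 1, τ=1/2; S=-4+9/2·τ+21/4·τ²+-7/4·τ³=-21/32

  seg 0: a=-5 b=-3/4 c=0 d=7/4
  seg 1: a=-4 b=9/2 c=21/4 d=-7/4
S(3/2) = -21/32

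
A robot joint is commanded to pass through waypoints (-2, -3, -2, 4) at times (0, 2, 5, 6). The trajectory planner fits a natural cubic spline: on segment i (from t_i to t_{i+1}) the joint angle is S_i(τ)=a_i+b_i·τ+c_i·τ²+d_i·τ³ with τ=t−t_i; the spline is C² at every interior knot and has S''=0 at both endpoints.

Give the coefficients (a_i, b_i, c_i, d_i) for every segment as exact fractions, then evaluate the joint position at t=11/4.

Δ: Δ0=-1/2, Δ1=1/3, Δ2=6
row 1: diag=10, rhs=5; c'=3/10, d'=1/2
row 2: denom=8−3·3/10=71/10; d'=(34−3·1/2)/(71/10)=325/71
back: M2=325/71
back: M1=1/2−3/10·325/71=-62/71
M: M0=0, M1=-62/71, M2=325/71, M3=0
seg 0: a=-2, c=M0/2=0, d=(M1−M0)/(6·2)=-31/426, b=Δ0−h0·(2M0+M1)/6=-89/426
seg 1: a=-3, c=M1/2=-31/71, d=(M2−M1)/(6·3)=43/142, b=Δ1−h1·(2M1+M2)/6=-461/426
seg 2: a=-2, c=M2/2=325/142, d=(M3−M2)/(6·1)=-325/426, b=Δ2−h2·(2M2+M3)/6=953/213
t_q=11/4 → seg 1, τ=3/4; S=-3+-461/426·τ+-31/71·τ²+43/142·τ³=-35711/9088

  seg 0: a=-2 b=-89/426 c=0 d=-31/426
  seg 1: a=-3 b=-461/426 c=-31/71 d=43/142
  seg 2: a=-2 b=953/213 c=325/142 d=-325/426
S(11/4) = -35711/9088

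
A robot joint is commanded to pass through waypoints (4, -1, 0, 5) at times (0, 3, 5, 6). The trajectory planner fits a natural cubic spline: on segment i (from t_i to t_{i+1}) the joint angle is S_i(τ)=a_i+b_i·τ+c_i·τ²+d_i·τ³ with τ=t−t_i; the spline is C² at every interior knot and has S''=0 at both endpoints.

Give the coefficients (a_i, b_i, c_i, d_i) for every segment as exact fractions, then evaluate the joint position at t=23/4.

Δ: Δ0=-5/3, Δ1=1/2, Δ2=5
row 1: diag=10, rhs=13; c'=1/5, d'=13/10
row 2: denom=6−2·1/5=28/5; d'=(27−2·13/10)/(28/5)=61/14
back: M2=61/14
back: M1=13/10−1/5·61/14=3/7
M: M0=0, M1=3/7, M2=61/14, M3=0
seg 0: a=4, c=M0/2=0, d=(M1−M0)/(6·3)=1/42, b=Δ0−h0·(2M0+M1)/6=-79/42
seg 1: a=-1, c=M1/2=3/14, d=(M2−M1)/(6·2)=55/168, b=Δ1−h1·(2M1+M2)/6=-26/21
seg 2: a=0, c=M2/2=61/28, d=(M3−M2)/(6·1)=-61/84, b=Δ2−h2·(2M2+M3)/6=149/42
t_q=23/4 → seg 2, τ=3/4; S=0+149/42·τ+61/28·τ²+-61/84·τ³=6415/1792

  seg 0: a=4 b=-79/42 c=0 d=1/42
  seg 1: a=-1 b=-26/21 c=3/14 d=55/168
  seg 2: a=0 b=149/42 c=61/28 d=-61/84
S(23/4) = 6415/1792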